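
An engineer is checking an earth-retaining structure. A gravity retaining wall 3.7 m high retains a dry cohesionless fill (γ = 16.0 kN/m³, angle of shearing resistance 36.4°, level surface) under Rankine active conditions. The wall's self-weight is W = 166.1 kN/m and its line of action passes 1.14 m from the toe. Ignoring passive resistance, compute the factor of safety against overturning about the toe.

5.49

K_a = tan²(45° − 36.4°/2) = 0.2552.
P_a = ½K_aγH² = 0.5×0.2552×16.0×3.7² = 27.95 kN/m, acting at H/3 = 1.233 m above the base.
Overturning moment M_o = P_a × H/3 = 27.95 × 1.233 = 34.47.
Resisting moment M_r = W × 1.14 = 166.1 × 1.14 = 189.4.
FS_overturning = M_r/M_o = 189.4/34.47 = 5.494.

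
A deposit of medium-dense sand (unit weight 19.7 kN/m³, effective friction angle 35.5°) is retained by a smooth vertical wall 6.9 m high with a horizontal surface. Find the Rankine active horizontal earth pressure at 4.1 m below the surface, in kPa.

K_a = (1 − sin φ)/(1 + sin φ) = 0.2653.
σ_h = K_a γ z = 0.2653 × 19.7 × 4.1 = 21.43 kPa.

21.4 kPa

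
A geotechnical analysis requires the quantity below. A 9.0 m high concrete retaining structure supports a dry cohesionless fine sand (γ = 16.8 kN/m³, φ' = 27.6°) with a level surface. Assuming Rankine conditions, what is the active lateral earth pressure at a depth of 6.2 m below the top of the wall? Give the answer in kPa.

38.2 kPa

K_a = (1 − sin φ)/(1 + sin φ) = 0.3668.
σ_h = K_a γ z = 0.3668 × 16.8 × 6.2 = 38.20 kPa.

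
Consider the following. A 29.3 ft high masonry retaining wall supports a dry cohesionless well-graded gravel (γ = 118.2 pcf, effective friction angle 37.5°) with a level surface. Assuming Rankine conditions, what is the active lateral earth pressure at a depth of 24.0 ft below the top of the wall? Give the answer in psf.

K_a = (1 − sin φ)/(1 + sin φ) = 0.2432.
σ_h = K_a γ z = 0.2432 × 118.2 × 24.0 = 689.9 psf.

690 psf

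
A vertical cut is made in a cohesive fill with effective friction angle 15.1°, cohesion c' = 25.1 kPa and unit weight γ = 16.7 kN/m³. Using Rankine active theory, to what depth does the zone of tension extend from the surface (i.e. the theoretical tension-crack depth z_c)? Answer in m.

3.92 m

K_a = tan²(45° − 15.1°/2) = 0.5867; √K_a = 0.7659.
The active pressure is zero where K_a γ z = 2c√K_a, so z_c = 2c/(γ√K_a) = 2×25.1/(16.7×0.7659) = 3.925 m.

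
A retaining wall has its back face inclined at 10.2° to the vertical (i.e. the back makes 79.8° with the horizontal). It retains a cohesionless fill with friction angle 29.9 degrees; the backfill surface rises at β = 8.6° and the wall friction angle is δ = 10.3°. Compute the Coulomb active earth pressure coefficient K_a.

0.434

K_a = sin²(α+φ) / [sin²α · sin(α−δ) · (1 + √{sin(φ+δ)sin(φ−β) / (sin(α−δ)sin(α+β))})²].
With α = 79.8°, φ = 29.9°, δ = 10.3°, β = 8.6°: K_a = 0.4340.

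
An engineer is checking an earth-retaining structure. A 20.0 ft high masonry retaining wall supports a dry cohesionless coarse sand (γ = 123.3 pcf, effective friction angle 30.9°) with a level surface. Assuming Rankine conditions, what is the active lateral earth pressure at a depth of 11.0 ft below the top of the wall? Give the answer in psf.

K_a = (1 − sin φ)/(1 + sin φ) = 0.3214.
σ_h = K_a γ z = 0.3214 × 123.3 × 11.0 = 435.9 psf.

436 psf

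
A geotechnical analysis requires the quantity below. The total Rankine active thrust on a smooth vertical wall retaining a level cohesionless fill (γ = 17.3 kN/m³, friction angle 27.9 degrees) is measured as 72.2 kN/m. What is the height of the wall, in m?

4.80 m

K_a = 0.3625. P_a = ½ K_a γ H² ⇒ H = √(2P_a/(K_a γ)).
H = √(2×72.2/(0.3625×17.3)) = 4.799 m.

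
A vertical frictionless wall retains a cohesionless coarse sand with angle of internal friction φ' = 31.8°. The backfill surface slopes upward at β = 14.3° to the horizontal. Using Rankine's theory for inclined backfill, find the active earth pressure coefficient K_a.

0.340

K_a = cos β · (cos β − √(cos²β − cos²φ)) / (cos β + √(cos²β − cos²φ)).
cos β = 0.9690, cos φ = 0.8499, √(cos²β − cos²φ) = 0.4655.
K_a = 0.9690 × (0.9690 − 0.4655)/(0.9690 + 0.4655) = 0.3401.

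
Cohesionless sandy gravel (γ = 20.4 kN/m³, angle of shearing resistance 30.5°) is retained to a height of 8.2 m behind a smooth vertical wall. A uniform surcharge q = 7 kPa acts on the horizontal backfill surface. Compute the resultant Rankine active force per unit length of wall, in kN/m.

243 kN/m

K_a = tan²(45° − φ/2) = 0.3267.
Soil triangle: ½ K_a γ H² = 0.5×0.3267×20.4×8.2² = 224.0 kN/m.
Surcharge rectangle: K_a q H = 0.3267×7×8.2 = 18.75 kN/m.
Total = 224.0 + 18.75 = 242.8 kN/m.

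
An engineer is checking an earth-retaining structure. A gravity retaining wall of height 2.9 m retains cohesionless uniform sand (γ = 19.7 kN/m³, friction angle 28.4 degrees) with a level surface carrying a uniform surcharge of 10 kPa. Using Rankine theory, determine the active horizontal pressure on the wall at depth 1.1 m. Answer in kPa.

K_a = (1 − sin φ)/(1 + sin φ) = 0.3554.
σ_v = γz + q = 19.7 × 1.1 + 10 = 31.67 kPa.
σ_h = K_a σ_v = 0.3554 × 31.67 = 11.25 kPa.

11.3 kPa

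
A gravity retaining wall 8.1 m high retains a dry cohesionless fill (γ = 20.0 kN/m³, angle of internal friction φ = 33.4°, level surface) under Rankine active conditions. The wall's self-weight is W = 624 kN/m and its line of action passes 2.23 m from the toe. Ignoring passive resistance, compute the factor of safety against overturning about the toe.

2.71

K_a = tan²(45° − 33.4°/2) = 0.2899.
P_a = ½K_aγH² = 0.5×0.2899×20.0×8.1² = 190.2 kN/m, acting at H/3 = 2.700 m above the base.
Overturning moment M_o = P_a × H/3 = 190.2 × 2.700 = 513.6.
Resisting moment M_r = W × 2.23 = 624 × 2.23 = 1392.
FS_overturning = M_r/M_o = 1392/513.6 = 2.709.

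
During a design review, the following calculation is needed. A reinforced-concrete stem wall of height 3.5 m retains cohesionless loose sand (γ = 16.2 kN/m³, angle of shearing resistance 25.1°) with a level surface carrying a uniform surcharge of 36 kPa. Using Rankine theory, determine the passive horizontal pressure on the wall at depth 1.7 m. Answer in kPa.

K_p = (1 + sin φ)/(1 − sin φ) = 2.473.
σ_v = γz + q = 16.2 × 1.7 + 36 = 63.54 kPa.
σ_h = K_p σ_v = 2.473 × 63.54 = 157.2 kPa.

157 kPa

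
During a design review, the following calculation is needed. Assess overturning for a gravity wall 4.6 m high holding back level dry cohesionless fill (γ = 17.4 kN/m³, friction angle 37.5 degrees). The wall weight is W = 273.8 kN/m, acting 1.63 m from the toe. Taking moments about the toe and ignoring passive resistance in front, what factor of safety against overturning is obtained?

K_a = tan²(45° − 37.5°/2) = 0.2432.
P_a = ½K_aγH² = 0.5×0.2432×17.4×4.6² = 44.77 kN/m, acting at H/3 = 1.533 m above the base.
Overturning moment M_o = P_a × H/3 = 44.77 × 1.533 = 68.65.
Resisting moment M_r = W × 1.63 = 273.8 × 1.63 = 446.3.
FS_overturning = M_r/M_o = 446.3/68.65 = 6.501.

6.50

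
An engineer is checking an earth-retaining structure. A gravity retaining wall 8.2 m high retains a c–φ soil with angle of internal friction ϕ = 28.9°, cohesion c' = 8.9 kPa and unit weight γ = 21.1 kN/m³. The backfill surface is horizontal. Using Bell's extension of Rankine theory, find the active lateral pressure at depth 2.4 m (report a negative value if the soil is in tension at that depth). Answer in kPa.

K_a = (1 − sin φ)/(1 + sin φ) = 0.3484.
σ_a = K_a γ z − 2c√K_a = 0.3484×21.1×2.4 − 2×8.9×0.5902 = 7.135 kPa.

7.14 kPa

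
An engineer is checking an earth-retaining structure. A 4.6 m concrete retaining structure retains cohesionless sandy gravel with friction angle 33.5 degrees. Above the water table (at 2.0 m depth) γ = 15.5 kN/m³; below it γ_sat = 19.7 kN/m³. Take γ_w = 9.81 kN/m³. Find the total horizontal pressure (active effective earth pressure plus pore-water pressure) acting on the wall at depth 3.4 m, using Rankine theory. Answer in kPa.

26.7 kPa

K_a = (1 − sin φ)/(1 + sin φ) = 0.2887.
γ' = 19.7 − 9.81 = 9.890 kN/m³.
Effective vertical stress at 3.4 m: σ'_v = 15.5×2.0 + 9.890×1.40 = 44.85 kPa.
σ'_h = K_a σ'_v = 0.2887 × 44.85 = 12.95 kPa; u = γ_w × 1.40 = 13.73 kPa.
Total σ_h = 12.95 + 13.73 = 26.68 kPa.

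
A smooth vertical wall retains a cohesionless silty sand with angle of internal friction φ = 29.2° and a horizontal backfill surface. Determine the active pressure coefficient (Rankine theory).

K_a = (1 − sin φ)/(1 + sin φ) = (1 − sin 29.2°)/(1 + sin 29.2°) = 0.3442.

0.344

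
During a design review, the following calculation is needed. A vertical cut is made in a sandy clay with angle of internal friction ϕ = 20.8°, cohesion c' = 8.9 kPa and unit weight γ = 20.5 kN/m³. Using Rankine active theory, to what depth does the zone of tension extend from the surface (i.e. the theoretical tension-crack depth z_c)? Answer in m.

1.26 m

K_a = tan²(45° − 20.8°/2) = 0.4759; √K_a = 0.6899.
The active pressure is zero where K_a γ z = 2c√K_a, so z_c = 2c/(γ√K_a) = 2×8.9/(20.5×0.6899) = 1.259 m.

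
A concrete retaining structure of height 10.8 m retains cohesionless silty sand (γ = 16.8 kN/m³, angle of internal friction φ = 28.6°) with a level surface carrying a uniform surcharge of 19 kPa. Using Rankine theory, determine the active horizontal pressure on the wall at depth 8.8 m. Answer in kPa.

58.8 kPa

K_a = (1 − sin φ)/(1 + sin φ) = 0.3525.
σ_v = γz + q = 16.8 × 8.8 + 19 = 166.8 kPa.
σ_h = K_a σ_v = 0.3525 × 166.8 = 58.82 kPa.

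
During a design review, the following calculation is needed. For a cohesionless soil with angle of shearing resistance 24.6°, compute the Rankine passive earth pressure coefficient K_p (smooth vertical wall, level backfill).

2.43

K_p = (1 + sin φ)/(1 − sin φ) = tan²(45° + 24.6°/2) = 2.426.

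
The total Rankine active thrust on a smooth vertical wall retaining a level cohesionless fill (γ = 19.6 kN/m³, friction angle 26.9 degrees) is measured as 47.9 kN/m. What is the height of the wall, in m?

3.60 m

K_a = 0.3770. P_a = ½ K_a γ H² ⇒ H = √(2P_a/(K_a γ)).
H = √(2×47.9/(0.3770×19.6)) = 3.601 m.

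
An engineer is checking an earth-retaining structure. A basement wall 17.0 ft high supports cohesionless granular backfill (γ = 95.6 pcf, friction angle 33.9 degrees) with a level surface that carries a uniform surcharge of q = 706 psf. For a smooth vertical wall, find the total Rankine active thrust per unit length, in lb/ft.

7330 lb/ft

K_a = tan²(45° − φ/2) = 0.2839.
Soil triangle: ½ K_a γ H² = 0.5×0.2839×95.6×17.0² = 3922 lb/ft.
Surcharge rectangle: K_a q H = 0.2839×706×17.0 = 3407 lb/ft.
Total = 3922 + 3407 = 7329 lb/ft.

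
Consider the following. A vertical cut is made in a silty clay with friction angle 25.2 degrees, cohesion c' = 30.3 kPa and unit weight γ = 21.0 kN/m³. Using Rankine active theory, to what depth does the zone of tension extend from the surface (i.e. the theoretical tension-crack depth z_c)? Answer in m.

4.55 m

K_a = tan²(45° − 25.2°/2) = 0.4027; √K_a = 0.6346.
The active pressure is zero where K_a γ z = 2c√K_a, so z_c = 2c/(γ√K_a) = 2×30.3/(21.0×0.6346) = 4.547 m.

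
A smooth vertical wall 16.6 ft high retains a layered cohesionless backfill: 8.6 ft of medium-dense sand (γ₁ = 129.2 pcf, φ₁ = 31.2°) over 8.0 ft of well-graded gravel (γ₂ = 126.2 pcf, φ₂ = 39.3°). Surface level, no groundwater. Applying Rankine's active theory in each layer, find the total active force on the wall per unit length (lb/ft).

4420 lb/ft

K_a1 = tan²(45°−31.2°/2) = 0.3175; K_a2 = tan²(45°−39.3°/2) = 0.2245.
Layer 1: σ at base = K_a1 γ₁ h₁ = 352.8 psf; P₁ = ½×352.8×8.6 = 1517.
Layer 2: σ_v at top = γ₁h₁ = 1111; σ_h top = K_a2×1111 = 249.4; σ_h base = K_a2×(1111+126.2×8.0) = 476.0.
P₂ = ½(249.4+476.0)×8.0 = 2902. Total P_a = 1517+2902 = 4419 lb/ft.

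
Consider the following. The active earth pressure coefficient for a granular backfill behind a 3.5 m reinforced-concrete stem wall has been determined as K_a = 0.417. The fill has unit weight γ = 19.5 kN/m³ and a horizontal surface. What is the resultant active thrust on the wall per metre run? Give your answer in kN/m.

P = ½ K_a γ H² = 0.5 × 0.417 × 19.5 × 3.5² = 49.81 kN/m.

49.8 kN/m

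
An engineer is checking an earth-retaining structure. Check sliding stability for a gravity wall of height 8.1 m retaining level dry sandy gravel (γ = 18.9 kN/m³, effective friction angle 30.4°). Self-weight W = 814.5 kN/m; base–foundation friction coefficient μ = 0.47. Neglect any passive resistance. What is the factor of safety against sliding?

1.88

K_a = tan²(45° − 30.4°/2) = 0.3280.
P_a = ½K_aγH² = 0.5×0.3280×18.9×8.1² = 203.4 kN/m, acting at H/3 = 2.700 m above the base.
FS_sliding = μW / P_a = 0.47×814.5 / 203.4 = 1.882.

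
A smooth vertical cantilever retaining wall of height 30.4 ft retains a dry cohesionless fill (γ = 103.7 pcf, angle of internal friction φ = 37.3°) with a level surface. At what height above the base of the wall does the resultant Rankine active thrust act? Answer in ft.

K_a = 0.2453.
The pressure distribution is triangular, so the resultant acts at H/3 above the base = 30.4/3 = 10.13 ft.

10.1 ft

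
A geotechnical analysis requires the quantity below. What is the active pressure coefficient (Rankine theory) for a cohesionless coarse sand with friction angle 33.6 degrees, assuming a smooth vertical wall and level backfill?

0.288

K_a = (1 − sin φ)/(1 + sin φ) = (1 − sin 33.6°)/(1 + sin 33.6°) = 0.2875.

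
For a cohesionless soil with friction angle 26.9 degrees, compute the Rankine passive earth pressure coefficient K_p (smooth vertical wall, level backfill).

K_p = (1 + sin φ)/(1 − sin φ) = tan²(45° + 26.9°/2) = 2.653.

2.65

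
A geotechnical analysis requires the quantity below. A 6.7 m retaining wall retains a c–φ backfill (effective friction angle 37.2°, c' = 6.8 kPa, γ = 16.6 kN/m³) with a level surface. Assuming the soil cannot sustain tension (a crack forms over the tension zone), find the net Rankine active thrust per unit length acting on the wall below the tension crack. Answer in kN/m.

52.2 kN/m

K_a = 0.2464; √K_a = 0.4964.
Tension-crack depth z_c = 2c/(γ√K_a) = 2×6.8/(16.6×0.4964) = 1.650 m.
σ_a at base = K_a γ H − 2c√K_a = 0.2464×16.6×6.7 − 2×6.8×0.4964 = 20.66 kPa.
P_a = ½ × 20.66 × (H − z_c) = 0.5×20.66×5.050 = 52.15 kN/m.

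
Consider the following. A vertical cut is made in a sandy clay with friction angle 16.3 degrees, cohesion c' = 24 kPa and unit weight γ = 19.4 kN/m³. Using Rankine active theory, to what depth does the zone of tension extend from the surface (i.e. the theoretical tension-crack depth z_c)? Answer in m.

3.30 m

K_a = tan²(45° − 16.3°/2) = 0.5617; √K_a = 0.7495.
The active pressure is zero where K_a γ z = 2c√K_a, so z_c = 2c/(γ√K_a) = 2×24/(19.4×0.7495) = 3.301 m.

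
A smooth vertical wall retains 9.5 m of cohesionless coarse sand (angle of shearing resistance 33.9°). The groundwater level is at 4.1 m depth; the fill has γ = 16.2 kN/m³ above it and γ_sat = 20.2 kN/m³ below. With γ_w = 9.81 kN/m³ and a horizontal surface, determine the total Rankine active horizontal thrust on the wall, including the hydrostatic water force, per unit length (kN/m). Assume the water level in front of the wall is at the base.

K_a = tan²(45° − φ/2) = 0.2839.
γ' = 20.2 − 9.81 = 10.39 kN/m³. Depth below WT = 5.4 m.
σ'_h at WT = K_a γ d_w = 18.86 kPa; at base = 18.86 + K_a γ' × 5.4 = 34.79 kPa.
P₁ (0–4.1 m) = ½×18.86×4.1 = 38.66. P₂ (4.1–9.5 m) = ½(18.86+34.79)×5.4 = 144.8.
P_w = ½ γ_w h₂² = 0.5×9.81×5.4² = 143.0. Total = 38.66+144.8+143.0 = 326.5 kN/m.

327 kN/m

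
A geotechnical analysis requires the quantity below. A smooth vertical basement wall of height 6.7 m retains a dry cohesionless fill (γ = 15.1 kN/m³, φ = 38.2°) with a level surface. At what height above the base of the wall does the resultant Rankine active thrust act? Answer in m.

K_a = 0.2358.
The pressure distribution is triangular, so the resultant acts at H/3 above the base = 6.7/3 = 2.233 m.

2.23 m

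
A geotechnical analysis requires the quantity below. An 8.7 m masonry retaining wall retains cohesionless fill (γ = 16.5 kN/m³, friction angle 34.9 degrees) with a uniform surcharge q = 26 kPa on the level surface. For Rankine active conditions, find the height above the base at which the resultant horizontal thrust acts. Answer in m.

K_a = 0.2721.
Triangular part P₁ = ½K_aγH² = 169.9 at H/3 = 2.900 m; rectangular part P₂ = K_a q H = 61.56 at H/2 = 4.350 m.
ȳ = (P₁·2.900 + P₂·4.350)/(P₁+P₂) = 3.286 m.

3.29 m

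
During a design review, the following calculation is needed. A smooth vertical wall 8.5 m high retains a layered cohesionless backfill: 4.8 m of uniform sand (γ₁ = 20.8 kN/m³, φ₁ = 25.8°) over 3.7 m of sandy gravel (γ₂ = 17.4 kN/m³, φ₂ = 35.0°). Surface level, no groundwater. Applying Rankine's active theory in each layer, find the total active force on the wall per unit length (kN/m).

227 kN/m

K_a1 = tan²(45°−25.8°/2) = 0.3935; K_a2 = tan²(45°−35.0°/2) = 0.2710.
Layer 1: σ at base = K_a1 γ₁ h₁ = 39.29 kPa; P₁ = ½×39.29×4.8 = 94.29.
Layer 2: σ_v at top = γ₁h₁ = 99.84; σ_h top = K_a2×99.84 = 27.06; σ_h base = K_a2×(99.84+17.4×3.7) = 44.50.
P₂ = ½(27.06+44.50)×3.7 = 132.4. Total P_a = 94.29+132.4 = 226.7 kN/m.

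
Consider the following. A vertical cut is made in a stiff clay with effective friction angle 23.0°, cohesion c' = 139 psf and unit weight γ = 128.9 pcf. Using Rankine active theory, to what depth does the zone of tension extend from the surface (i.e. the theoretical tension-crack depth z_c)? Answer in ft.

3.26 ft

K_a = tan²(45° − 23.0°/2) = 0.4381; √K_a = 0.6619.
The active pressure is zero where K_a γ z = 2c√K_a, so z_c = 2c/(γ√K_a) = 2×139/(128.9×0.6619) = 3.258 ft.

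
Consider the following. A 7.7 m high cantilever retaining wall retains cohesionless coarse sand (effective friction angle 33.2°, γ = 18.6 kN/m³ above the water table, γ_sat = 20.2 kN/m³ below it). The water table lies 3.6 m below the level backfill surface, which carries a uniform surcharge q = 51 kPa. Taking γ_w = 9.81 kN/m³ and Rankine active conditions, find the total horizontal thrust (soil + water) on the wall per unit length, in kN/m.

K_a = tan²(45° − φ/2) = 0.2924.
γ' = 20.2 − 9.81 = 10.39 kN/m³. h₂ = H − d_w = 4.1 m.
σ'_h: at surface K_a·q = 14.91; at WT K_a(q+γd_w) = 34.49; at base K_a(q+γd_w+γ'h₂) = 46.94 kPa.
P₁ = ½(14.91+34.49)×3.6 = 88.91; P₂ = ½(34.49+46.94)×4.1 = 166.9; P_w = ½γ_w h₂² = 82.45.
Total = 88.91+166.9+82.45 = 338.3 kN/m.

338 kN/m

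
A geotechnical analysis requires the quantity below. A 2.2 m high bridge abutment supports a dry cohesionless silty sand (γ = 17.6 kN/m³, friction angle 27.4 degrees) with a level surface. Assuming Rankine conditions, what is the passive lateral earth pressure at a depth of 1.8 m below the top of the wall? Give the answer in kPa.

85.7 kPa

K_p = (1 + sin φ)/(1 − sin φ) = 2.705.
σ_h = K_p γ z = 2.705 × 17.6 × 1.8 = 85.70 kPa.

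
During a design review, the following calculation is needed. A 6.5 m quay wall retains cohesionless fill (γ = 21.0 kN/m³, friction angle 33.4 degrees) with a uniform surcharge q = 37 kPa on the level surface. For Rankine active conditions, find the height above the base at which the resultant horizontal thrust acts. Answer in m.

K_a = 0.2899.
Triangular part P₁ = ½K_aγH² = 128.6 at H/3 = 2.167 m; rectangular part P₂ = K_a q H = 69.73 at H/2 = 3.250 m.
ȳ = (P₁·2.167 + P₂·3.250)/(P₁+P₂) = 2.548 m.

2.55 m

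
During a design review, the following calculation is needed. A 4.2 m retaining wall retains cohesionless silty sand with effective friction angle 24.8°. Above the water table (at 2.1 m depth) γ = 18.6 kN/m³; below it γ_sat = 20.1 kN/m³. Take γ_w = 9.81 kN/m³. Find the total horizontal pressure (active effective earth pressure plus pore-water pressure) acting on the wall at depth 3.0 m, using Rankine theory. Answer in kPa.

28.6 kPa

K_a = (1 − sin φ)/(1 + sin φ) = 0.4090.
γ' = 20.1 − 9.81 = 10.29 kN/m³.
Effective vertical stress at 3.0 m: σ'_v = 18.6×2.1 + 10.29×0.900 = 48.32 kPa.
σ'_h = K_a σ'_v = 0.4090 × 48.32 = 19.76 kPa; u = γ_w × 0.900 = 8.829 kPa.
Total σ_h = 19.76 + 8.829 = 28.59 kPa.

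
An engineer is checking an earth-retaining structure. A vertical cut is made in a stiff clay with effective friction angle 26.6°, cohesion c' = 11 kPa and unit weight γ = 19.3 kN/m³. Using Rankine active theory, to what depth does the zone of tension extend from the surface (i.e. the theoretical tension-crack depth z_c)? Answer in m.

1.85 m

K_a = tan²(45° − 26.6°/2) = 0.3814; √K_a = 0.6176.
The active pressure is zero where K_a γ z = 2c√K_a, so z_c = 2c/(γ√K_a) = 2×11/(19.3×0.6176) = 1.846 m.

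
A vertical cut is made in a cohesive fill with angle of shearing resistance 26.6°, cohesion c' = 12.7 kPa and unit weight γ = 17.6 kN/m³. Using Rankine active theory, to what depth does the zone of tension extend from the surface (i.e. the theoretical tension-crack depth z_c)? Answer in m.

K_a = tan²(45° − 26.6°/2) = 0.3814; √K_a = 0.6176.
The active pressure is zero where K_a γ z = 2c√K_a, so z_c = 2c/(γ√K_a) = 2×12.7/(17.6×0.6176) = 2.337 m.

2.34 m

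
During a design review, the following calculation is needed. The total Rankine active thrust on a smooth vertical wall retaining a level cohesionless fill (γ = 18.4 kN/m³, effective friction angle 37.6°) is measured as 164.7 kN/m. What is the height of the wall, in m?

K_a = 0.2421. P_a = ½ K_a γ H² ⇒ H = √(2P_a/(K_a γ)).
H = √(2×164.7/(0.2421×18.4)) = 8.599 m.

8.60 m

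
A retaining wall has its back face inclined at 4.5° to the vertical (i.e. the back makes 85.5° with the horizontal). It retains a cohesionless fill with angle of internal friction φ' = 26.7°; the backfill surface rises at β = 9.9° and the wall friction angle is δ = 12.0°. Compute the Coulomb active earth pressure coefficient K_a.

0.437

K_a = sin²(α+φ) / [sin²α · sin(α−δ) · (1 + √{sin(φ+δ)sin(φ−β) / (sin(α−δ)sin(α+β))})²].
With α = 85.5°, φ = 26.7°, δ = 12.0°, β = 9.9°: K_a = 0.4368.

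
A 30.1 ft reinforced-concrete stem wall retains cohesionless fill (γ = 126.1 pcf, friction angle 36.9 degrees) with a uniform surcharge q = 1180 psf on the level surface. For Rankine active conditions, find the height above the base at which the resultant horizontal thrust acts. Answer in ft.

K_a = 0.2497.
Triangular part P₁ = ½K_aγH² = 14260 at H/3 = 10.03 ft; rectangular part P₂ = K_a q H = 8868 at H/2 = 15.05 ft.
ȳ = (P₁·10.03 + P₂·15.05)/(P₁+P₂) = 11.96 ft.

12.0 ft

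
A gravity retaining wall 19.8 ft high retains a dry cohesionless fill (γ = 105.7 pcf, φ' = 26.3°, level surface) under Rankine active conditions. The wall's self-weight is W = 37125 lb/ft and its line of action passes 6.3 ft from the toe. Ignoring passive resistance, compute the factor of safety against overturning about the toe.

4.43

K_a = tan²(45° − 26.3°/2) = 0.3859.
P_a = ½K_aγH² = 0.5×0.3859×105.7×19.8² = 7996 lb/ft, acting at H/3 = 6.600 ft above the base.
Overturning moment M_o = P_a × H/3 = 7996 × 6.600 = 52780.
Resisting moment M_r = W × 6.3 = 37125 × 6.3 = 233900.
FS_overturning = M_r/M_o = 233900/52780 = 4.432.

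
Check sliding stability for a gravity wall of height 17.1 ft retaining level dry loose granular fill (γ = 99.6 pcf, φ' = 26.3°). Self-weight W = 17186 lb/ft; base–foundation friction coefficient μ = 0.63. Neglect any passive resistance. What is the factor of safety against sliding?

1.93

K_a = tan²(45° − 26.3°/2) = 0.3859.
P_a = ½K_aγH² = 0.5×0.3859×99.6×17.1² = 5620 lb/ft, acting at H/3 = 5.700 ft above the base.
FS_sliding = μW / P_a = 0.63×17186 / 5620 = 1.927.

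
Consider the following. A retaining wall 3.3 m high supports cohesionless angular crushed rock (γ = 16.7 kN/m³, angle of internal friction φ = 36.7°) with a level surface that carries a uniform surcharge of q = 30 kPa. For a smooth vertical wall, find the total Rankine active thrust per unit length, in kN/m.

47.8 kN/m

K_a = tan²(45° − φ/2) = 0.2519.
Soil triangle: ½ K_a γ H² = 0.5×0.2519×16.7×3.3² = 22.90 kN/m.
Surcharge rectangle: K_a q H = 0.2519×30×3.3 = 24.93 kN/m.
Total = 22.90 + 24.93 = 47.84 kN/m.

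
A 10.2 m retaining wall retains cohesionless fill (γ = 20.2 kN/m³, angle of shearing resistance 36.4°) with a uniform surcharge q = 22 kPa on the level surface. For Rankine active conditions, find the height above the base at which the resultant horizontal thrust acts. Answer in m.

K_a = 0.2552.
Triangular part P₁ = ½K_aγH² = 268.1 at H/3 = 3.400 m; rectangular part P₂ = K_a q H = 57.26 at H/2 = 5.100 m.
ȳ = (P₁·3.400 + P₂·5.100)/(P₁+P₂) = 3.699 m.

3.70 m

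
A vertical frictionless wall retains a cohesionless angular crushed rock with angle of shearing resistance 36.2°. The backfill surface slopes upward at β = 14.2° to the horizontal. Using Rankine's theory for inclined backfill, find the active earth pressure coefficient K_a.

K_a = cos β · (cos β − √(cos²β − cos²φ)) / (cos β + √(cos²β − cos²φ)).
cos β = 0.9694, cos φ = 0.8070, √(cos²β − cos²φ) = 0.5373.
K_a = 0.9694 × (0.9694 − 0.5373)/(0.9694 + 0.5373) = 0.2781.

0.278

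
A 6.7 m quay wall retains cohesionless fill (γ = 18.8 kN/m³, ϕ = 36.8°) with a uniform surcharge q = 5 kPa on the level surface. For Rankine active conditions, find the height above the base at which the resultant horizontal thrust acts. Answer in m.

2.32 m

K_a = 0.2508.
Triangular part P₁ = ½K_aγH² = 105.8 at H/3 = 2.233 m; rectangular part P₂ = K_a q H = 8.401 at H/2 = 3.350 m.
ȳ = (P₁·2.233 + P₂·3.350)/(P₁+P₂) = 2.315 m.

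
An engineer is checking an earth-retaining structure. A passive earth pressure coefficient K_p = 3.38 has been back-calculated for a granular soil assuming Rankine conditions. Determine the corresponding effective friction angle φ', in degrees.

K_p = (1+sin φ)/(1−sin φ) ⇒ sin φ = (K_p − 1)/(K_p + 1) = 0.5434.
φ = arcsin(0.5434) = 32.91°.

32.9°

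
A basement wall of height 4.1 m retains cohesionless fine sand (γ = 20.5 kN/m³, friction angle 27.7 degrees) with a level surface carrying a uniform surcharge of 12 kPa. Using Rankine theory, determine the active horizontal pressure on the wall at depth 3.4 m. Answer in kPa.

29.8 kPa

K_a = (1 − sin φ)/(1 + sin φ) = 0.3653.
σ_v = γz + q = 20.5 × 3.4 + 12 = 81.70 kPa.
σ_h = K_a σ_v = 0.3653 × 81.70 = 29.85 kPa.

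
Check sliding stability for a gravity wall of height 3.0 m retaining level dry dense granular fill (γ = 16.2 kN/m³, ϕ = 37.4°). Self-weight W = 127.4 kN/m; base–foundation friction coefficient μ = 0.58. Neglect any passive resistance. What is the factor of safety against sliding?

K_a = tan²(45° − 37.4°/2) = 0.2443.
P_a = ½K_aγH² = 0.5×0.2443×16.2×3.0² = 17.81 kN/m, acting at H/3 = 1.000 m above the base.
FS_sliding = μW / P_a = 0.58×127.4 / 17.81 = 4.150.

4.15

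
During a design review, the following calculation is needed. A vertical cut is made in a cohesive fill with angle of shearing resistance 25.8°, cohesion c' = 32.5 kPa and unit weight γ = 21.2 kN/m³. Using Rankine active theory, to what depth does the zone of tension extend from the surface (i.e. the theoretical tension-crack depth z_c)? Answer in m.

4.89 m

K_a = tan²(45° − 25.8°/2) = 0.3935; √K_a = 0.6273.
The active pressure is zero where K_a γ z = 2c√K_a, so z_c = 2c/(γ√K_a) = 2×32.5/(21.2×0.6273) = 4.888 m.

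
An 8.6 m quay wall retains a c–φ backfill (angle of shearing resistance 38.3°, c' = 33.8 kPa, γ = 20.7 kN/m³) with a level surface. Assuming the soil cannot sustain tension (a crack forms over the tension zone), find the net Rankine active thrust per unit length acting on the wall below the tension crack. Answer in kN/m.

K_a = 0.2347; √K_a = 0.4845.
Tension-crack depth z_c = 2c/(γ√K_a) = 2×33.8/(20.7×0.4845) = 6.740 m.
σ_a at base = K_a γ H − 2c√K_a = 0.2347×20.7×8.6 − 2×33.8×0.4845 = 9.036 kPa.
P_a = ½ × 9.036 × (H − z_c) = 0.5×9.036×1.860 = 8.401 kN/m.

8.40 kN/m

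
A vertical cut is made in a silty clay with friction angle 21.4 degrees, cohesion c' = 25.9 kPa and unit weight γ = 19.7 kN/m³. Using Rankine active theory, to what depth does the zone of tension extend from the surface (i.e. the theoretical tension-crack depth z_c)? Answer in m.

K_a = tan²(45° − 21.4°/2) = 0.4653; √K_a = 0.6822.
The active pressure is zero where K_a γ z = 2c√K_a, so z_c = 2c/(γ√K_a) = 2×25.9/(19.7×0.6822) = 3.855 m.

3.85 m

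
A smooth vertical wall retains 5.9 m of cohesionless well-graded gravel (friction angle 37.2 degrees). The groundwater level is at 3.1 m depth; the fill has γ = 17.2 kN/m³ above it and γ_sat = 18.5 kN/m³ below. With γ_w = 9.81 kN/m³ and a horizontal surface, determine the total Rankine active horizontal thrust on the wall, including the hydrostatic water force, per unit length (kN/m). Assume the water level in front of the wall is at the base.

104 kN/m

K_a = tan²(45° − φ/2) = 0.2464.
γ' = 18.5 − 9.81 = 8.690 kN/m³. Depth below WT = 2.8 m.
σ'_h at WT = K_a γ d_w = 13.14 kPa; at base = 13.14 + K_a γ' × 2.8 = 19.13 kPa.
P₁ (0–3.1 m) = ½×13.14×3.1 = 20.37. P₂ (3.1–5.9 m) = ½(13.14+19.13)×2.8 = 45.18.
P_w = ½ γ_w h₂² = 0.5×9.81×2.8² = 38.46. Total = 20.37+45.18+38.46 = 104.0 kN/m.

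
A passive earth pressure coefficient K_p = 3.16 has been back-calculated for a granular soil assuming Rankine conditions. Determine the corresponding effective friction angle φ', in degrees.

K_p = (1+sin φ)/(1−sin φ) ⇒ sin φ = (K_p − 1)/(K_p + 1) = 0.5192.
φ = arcsin(0.5192) = 31.28°.

31.3°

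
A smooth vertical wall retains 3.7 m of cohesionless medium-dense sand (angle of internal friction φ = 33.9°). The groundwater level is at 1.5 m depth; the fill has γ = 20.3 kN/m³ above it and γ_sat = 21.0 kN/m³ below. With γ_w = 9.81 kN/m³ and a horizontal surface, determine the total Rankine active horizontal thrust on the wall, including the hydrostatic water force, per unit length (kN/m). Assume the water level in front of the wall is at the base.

56.9 kN/m

K_a = tan²(45° − φ/2) = 0.2839.
γ' = 21.0 − 9.81 = 11.19 kN/m³. Depth below WT = 2.2 m.
σ'_h at WT = K_a γ d_w = 8.645 kPa; at base = 8.645 + K_a γ' × 2.2 = 15.63 kPa.
P₁ (0–1.5 m) = ½×8.645×1.5 = 6.484. P₂ (1.5–3.7 m) = ½(8.645+15.63)×2.2 = 26.71.
P_w = ½ γ_w h₂² = 0.5×9.81×2.2² = 23.74. Total = 6.484+26.71+23.74 = 56.93 kN/m.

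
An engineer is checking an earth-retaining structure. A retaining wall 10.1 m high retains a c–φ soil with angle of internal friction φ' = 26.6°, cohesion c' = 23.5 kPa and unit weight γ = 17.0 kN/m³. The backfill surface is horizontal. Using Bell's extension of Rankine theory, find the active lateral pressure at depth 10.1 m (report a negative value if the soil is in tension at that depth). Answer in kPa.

K_a = (1 − sin φ)/(1 + sin φ) = 0.3814.
σ_a = K_a γ z − 2c√K_a = 0.3814×17.0×10.1 − 2×23.5×0.6176 = 36.47 kPa.

36.5 kPa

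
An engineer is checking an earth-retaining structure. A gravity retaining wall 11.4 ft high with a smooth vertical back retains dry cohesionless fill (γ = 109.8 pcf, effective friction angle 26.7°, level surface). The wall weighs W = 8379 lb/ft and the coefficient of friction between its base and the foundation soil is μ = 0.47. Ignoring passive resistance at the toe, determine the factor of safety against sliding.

1.45

K_a = tan²(45° − 26.7°/2) = 0.3800.
P_a = ½K_aγH² = 0.5×0.3800×109.8×11.4² = 2711 lb/ft, acting at H/3 = 3.800 ft above the base.
FS_sliding = μW / P_a = 0.47×8379 / 2711 = 1.453.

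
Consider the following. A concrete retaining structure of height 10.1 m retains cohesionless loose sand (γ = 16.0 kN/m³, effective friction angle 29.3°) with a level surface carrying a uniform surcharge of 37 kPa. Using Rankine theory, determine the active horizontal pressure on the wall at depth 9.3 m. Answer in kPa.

63.7 kPa

K_a = (1 − sin φ)/(1 + sin φ) = 0.3428.
σ_v = γz + q = 16.0 × 9.3 + 37 = 185.8 kPa.
σ_h = K_a σ_v = 0.3428 × 185.8 = 63.70 kPa.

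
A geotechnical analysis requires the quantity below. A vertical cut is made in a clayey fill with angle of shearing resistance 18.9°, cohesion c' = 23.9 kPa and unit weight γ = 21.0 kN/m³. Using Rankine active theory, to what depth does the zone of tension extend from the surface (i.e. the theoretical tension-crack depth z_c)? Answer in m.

K_a = tan²(45° − 18.9°/2) = 0.5107; √K_a = 0.7146.
The active pressure is zero where K_a γ z = 2c√K_a, so z_c = 2c/(γ√K_a) = 2×23.9/(21.0×0.7146) = 3.185 m.

3.19 m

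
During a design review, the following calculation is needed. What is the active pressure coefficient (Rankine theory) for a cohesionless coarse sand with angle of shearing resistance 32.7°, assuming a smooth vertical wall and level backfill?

0.298

K_a = (1 − sin φ)/(1 + sin φ) = (1 − sin 32.7°)/(1 + sin 32.7°) = 0.2985.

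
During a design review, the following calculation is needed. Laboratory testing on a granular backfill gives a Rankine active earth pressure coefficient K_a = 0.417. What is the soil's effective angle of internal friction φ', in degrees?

24.3°

K_a = tan²(45° − φ/2) ⇒ 45° − φ/2 = arctan(√0.417) = 32.85°.
φ = 2(45° − 32.85°) = 24.29°.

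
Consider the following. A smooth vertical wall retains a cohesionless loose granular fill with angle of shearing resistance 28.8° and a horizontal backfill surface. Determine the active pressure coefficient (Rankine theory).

K_a = (1 − sin φ)/(1 + sin φ) = (1 − sin 28.8°)/(1 + sin 28.8°) = 0.3498.

0.350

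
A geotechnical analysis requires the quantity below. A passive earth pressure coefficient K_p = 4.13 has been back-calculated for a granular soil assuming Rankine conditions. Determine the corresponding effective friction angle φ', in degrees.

K_p = (1+sin φ)/(1−sin φ) ⇒ sin φ = (K_p − 1)/(K_p + 1) = 0.6101.
φ = arcsin(0.6101) = 37.60°.

37.6°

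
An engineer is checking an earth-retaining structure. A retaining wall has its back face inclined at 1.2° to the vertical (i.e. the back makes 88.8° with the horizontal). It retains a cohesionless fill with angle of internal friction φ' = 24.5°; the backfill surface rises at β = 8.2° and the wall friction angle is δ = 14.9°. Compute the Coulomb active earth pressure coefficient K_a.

0.428

K_a = sin²(α+φ) / [sin²α · sin(α−δ) · (1 + √{sin(φ+δ)sin(φ−β) / (sin(α−δ)sin(α+β))})²].
With α = 88.8°, φ = 24.5°, δ = 14.9°, β = 8.2°: K_a = 0.4282.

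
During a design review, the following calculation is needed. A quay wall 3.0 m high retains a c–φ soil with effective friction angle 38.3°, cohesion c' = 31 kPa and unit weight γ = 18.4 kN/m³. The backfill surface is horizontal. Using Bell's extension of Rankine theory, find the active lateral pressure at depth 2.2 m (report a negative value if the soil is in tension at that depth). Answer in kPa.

K_a = (1 − sin φ)/(1 + sin φ) = 0.2347.
σ_a = K_a γ z − 2c√K_a = 0.2347×18.4×2.2 − 2×31×0.4845 = -20.54 kPa.

-20.5 kPa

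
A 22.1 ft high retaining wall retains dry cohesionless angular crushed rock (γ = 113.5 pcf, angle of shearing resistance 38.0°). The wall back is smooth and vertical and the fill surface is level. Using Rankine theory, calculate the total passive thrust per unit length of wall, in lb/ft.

117000 lb/ft

K_p = tan²(45° + φ/2) = 4.204.
P_p = ½ K_p γ H² = 0.5 × 4.204 × 113.5 × 22.1² = 116500 lb/ft.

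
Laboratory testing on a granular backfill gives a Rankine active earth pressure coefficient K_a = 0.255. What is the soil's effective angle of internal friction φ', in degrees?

K_a = tan²(45° − φ/2) ⇒ 45° − φ/2 = arctan(√0.255) = 26.79°.
φ = 2(45° − 26.79°) = 36.41°.

36.4°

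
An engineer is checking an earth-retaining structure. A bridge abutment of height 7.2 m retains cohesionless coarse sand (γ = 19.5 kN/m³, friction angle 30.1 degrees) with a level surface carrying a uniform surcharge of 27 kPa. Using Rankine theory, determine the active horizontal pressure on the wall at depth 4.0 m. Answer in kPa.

34.9 kPa

K_a = (1 − sin φ)/(1 + sin φ) = 0.3320.
σ_v = γz + q = 19.5 × 4.0 + 27 = 105.0 kPa.
σ_h = K_a σ_v = 0.3320 × 105.0 = 34.86 kPa.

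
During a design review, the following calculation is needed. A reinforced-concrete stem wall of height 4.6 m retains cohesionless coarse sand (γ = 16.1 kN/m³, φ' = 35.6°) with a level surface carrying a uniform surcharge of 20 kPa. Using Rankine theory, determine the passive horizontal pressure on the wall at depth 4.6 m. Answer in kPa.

K_p = (1 + sin φ)/(1 − sin φ) = 3.786.
σ_v = γz + q = 16.1 × 4.6 + 20 = 94.06 kPa.
σ_h = K_p σ_v = 3.786 × 94.06 = 356.1 kPa.

356 kPa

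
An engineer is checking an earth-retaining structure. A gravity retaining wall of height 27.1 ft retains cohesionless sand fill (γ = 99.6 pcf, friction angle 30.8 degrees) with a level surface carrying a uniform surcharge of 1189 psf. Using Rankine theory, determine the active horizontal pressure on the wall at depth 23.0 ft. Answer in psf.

1120 psf

K_a = (1 − sin φ)/(1 + sin φ) = 0.3227.
σ_v = γz + q = 99.6 × 23.0 + 1189 = 3480 psf.
σ_h = K_a σ_v = 0.3227 × 3480 = 1123 psf.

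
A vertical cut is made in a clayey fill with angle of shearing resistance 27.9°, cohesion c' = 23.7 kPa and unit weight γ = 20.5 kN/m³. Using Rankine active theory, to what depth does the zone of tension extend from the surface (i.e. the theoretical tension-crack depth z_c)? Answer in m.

3.84 m

K_a = tan²(45° − 27.9°/2) = 0.3625; √K_a = 0.6020.
The active pressure is zero where K_a γ z = 2c√K_a, so z_c = 2c/(γ√K_a) = 2×23.7/(20.5×0.6020) = 3.841 m.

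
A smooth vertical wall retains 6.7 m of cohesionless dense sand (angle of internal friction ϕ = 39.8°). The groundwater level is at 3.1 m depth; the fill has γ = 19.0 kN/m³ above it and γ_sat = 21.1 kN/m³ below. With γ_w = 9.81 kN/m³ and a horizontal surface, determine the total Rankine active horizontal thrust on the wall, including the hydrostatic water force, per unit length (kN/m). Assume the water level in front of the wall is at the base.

K_a = tan²(45° − φ/2) = 0.2194.
γ' = 21.1 − 9.81 = 11.29 kN/m³. Depth below WT = 3.6 m.
σ'_h at WT = K_a γ d_w = 12.92 kPa; at base = 12.92 + K_a γ' × 3.6 = 21.84 kPa.
P₁ (0–3.1 m) = ½×12.92×3.1 = 20.03. P₂ (3.1–6.7 m) = ½(12.92+21.84)×3.6 = 62.58.
P_w = ½ γ_w h₂² = 0.5×9.81×3.6² = 63.57. Total = 20.03+62.58+63.57 = 146.2 kN/m.

146 kN/m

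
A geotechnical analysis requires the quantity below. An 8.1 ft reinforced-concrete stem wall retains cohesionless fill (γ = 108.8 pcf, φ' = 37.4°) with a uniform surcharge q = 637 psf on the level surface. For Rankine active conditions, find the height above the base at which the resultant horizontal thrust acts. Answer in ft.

K_a = 0.2443.
Triangular part P₁ = ½K_aγH² = 871.8 at H/3 = 2.700 ft; rectangular part P₂ = K_a q H = 1260 at H/2 = 4.050 ft.
ȳ = (P₁·2.700 + P₂·4.050)/(P₁+P₂) = 3.498 ft.

3.50 ft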